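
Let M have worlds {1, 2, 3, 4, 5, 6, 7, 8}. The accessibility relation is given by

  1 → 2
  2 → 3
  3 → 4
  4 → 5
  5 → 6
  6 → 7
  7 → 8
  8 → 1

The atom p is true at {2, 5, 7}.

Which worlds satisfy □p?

1: successors {2}; p there: 2:T. ✓
2: successors {3}; p there: 3:F. ✗
3: successors {4}; p there: 4:F. ✗
4: successors {5}; p there: 5:T. ✓
5: successors {6}; p there: 6:F. ✗
6: successors {7}; p there: 7:T. ✓
7: successors {8}; p there: 8:F. ✗
8: successors {1}; p there: 1:F. ✗

{1, 4, 6}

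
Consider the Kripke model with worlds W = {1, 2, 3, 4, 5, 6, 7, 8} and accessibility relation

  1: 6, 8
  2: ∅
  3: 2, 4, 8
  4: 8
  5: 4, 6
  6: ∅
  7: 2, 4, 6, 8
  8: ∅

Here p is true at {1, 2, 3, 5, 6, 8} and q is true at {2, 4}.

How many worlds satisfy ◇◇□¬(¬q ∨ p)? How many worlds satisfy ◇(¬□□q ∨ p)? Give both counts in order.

For ◇◇□¬(¬q ∨ p):
1: successors {6, 8}; ◇□¬(¬q ∨ p) there: 6:F, 8:F. ✗
2: no successors, so ◇◇□¬(¬q ∨ p) fails. ✗
3: successors {2, 4, 8}; ◇□¬(¬q ∨ p) there: 2:F, 4:T, 8:F. ✓
4: successors {8}; ◇□¬(¬q ∨ p) there: 8:F. ✗
5: successors {4, 6}; ◇□¬(¬q ∨ p) there: 4:T, 6:F. ✓
6: no successors, so ◇◇□¬(¬q ∨ p) fails. ✗
7: successors {2, 4, 6, 8}; ◇□¬(¬q ∨ p) there: 2:F, 4:T, 6:F, 8:F. ✓
8: no successors, so ◇◇□¬(¬q ∨ p) fails. ✗
— 3 worlds.
For ◇(¬□□q ∨ p):
1: successors {6, 8}; ¬□□q ∨ p there: 6:T, 8:T. ✓
2: no successors, so ◇(¬□□q ∨ p) fails. ✗
3: successors {2, 4, 8}; ¬□□q ∨ p there: 2:T, 4:F, 8:T. ✓
4: successors {8}; ¬□□q ∨ p there: 8:T. ✓
5: successors {4, 6}; ¬□□q ∨ p there: 4:F, 6:T. ✓
6: no successors, so ◇(¬□□q ∨ p) fails. ✗
7: successors {2, 4, 6, 8}; ¬□□q ∨ p there: 2:T, 4:F, 6:T, 8:T. ✓
8: no successors, so ◇(¬□□q ∨ p) fails. ✗
— 5 worlds.

3 and 5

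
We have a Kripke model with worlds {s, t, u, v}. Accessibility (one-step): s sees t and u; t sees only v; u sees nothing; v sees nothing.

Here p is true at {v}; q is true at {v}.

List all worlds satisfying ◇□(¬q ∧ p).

{s, t}

s: successors {t, u}; □(¬q ∧ p) there: t:F, u:T. ✓
t: successors {v}; □(¬q ∧ p) there: v:T. ✓
u: no successors, so ◇□(¬q ∧ p) fails. ✗
v: no successors, so ◇□(¬q ∧ p) fails. ✗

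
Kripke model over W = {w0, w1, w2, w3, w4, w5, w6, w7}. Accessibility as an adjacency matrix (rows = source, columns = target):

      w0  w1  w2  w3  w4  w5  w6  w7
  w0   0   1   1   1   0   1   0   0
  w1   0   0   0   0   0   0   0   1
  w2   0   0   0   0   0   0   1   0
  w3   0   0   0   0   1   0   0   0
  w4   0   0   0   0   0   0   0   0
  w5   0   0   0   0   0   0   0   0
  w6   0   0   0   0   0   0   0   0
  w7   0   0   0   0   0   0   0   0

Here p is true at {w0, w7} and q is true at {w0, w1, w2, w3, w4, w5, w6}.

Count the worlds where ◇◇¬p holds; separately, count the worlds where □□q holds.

For ◇◇¬p:
w0: successors {w1, w2, w3, w5}; ◇¬p there: w1:F, w2:T, w3:T, w5:F. ✓
w1: successors {w7}; ◇¬p there: w7:F. ✗
w2: successors {w6}; ◇¬p there: w6:F. ✗
w3: successors {w4}; ◇¬p there: w4:F. ✗
w4: no successors, so ◇◇¬p fails. ✗
w5: no successors, so ◇◇¬p fails. ✗
w6: no successors, so ◇◇¬p fails. ✗
w7: no successors, so ◇◇¬p fails. ✗
— 1 world.
For □□q:
w0: successors {w1, w2, w3, w5}; □q there: w1:F, w2:T, w3:T, w5:T. ✗
w1: successors {w7}; □q there: w7:T. ✓
w2: successors {w6}; □q there: w6:T. ✓
w3: successors {w4}; □q there: w4:T. ✓
w4: no successors, so □□q holds vacuously. ✓
w5: no successors, so □□q holds vacuously. ✓
w6: no successors, so □□q holds vacuously. ✓
w7: no successors, so □□q holds vacuously. ✓
— 7 worlds.

1 and 7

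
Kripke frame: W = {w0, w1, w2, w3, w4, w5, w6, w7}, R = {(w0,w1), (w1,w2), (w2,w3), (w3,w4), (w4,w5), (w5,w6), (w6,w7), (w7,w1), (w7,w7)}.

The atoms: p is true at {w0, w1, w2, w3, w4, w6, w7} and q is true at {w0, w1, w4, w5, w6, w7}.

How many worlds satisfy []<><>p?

w0: successors {w1}; <><>p there: w1:T. ✓
w1: successors {w2}; <><>p there: w2:T. ✓
w2: successors {w3}; <><>p there: w3:F. ✗
w3: successors {w4}; <><>p there: w4:T. ✓
w4: successors {w5}; <><>p there: w5:T. ✓
w5: successors {w6}; <><>p there: w6:T. ✓
w6: successors {w7}; <><>p there: w7:T. ✓
w7: successors {w1, w7}; <><>p there: w1:T, w7:T. ✓
Satisfying worlds: {w0, w1, w3, w4, w5, w6, w7}.

7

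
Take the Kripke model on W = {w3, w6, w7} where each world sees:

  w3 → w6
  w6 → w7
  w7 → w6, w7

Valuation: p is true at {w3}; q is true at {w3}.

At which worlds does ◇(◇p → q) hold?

{w3, w6, w7}

w3: successors {w6}; ◇p → q there: w6:T. ✓
w6: successors {w7}; ◇p → q there: w7:T. ✓
w7: successors {w6, w7}; ◇p → q there: w6:T, w7:T. ✓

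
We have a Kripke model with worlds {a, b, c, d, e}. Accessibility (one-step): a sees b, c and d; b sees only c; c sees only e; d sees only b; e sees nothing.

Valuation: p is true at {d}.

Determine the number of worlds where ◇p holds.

1

a: successors {b, c, d}; p there: b:F, c:F, d:T. ✓
b: successors {c}; p there: c:F. ✗
c: successors {e}; p there: e:F. ✗
d: successors {b}; p there: b:F. ✗
e: no successors, so ◇p fails. ✗
Satisfying worlds: {a}.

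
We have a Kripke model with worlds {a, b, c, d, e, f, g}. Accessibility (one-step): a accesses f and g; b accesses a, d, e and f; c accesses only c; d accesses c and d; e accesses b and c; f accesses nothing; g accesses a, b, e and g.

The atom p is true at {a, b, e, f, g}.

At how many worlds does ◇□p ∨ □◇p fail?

a: ◇□p is T, □◇p is F. ✓
b: ◇□p is T, □◇p is F. ✓
c: ◇□p is F, □◇p is F. ✗
d: ◇□p is F, □◇p is F. ✗
e: ◇□p is F, □◇p is F. ✗
f: ◇□p is F, □◇p is T. ✓
g: ◇□p is T, □◇p is T. ✓
Satisfying worlds: {a, b, f, g}.
So ◇□p ∨ □◇p fails at the other 3 worlds.

3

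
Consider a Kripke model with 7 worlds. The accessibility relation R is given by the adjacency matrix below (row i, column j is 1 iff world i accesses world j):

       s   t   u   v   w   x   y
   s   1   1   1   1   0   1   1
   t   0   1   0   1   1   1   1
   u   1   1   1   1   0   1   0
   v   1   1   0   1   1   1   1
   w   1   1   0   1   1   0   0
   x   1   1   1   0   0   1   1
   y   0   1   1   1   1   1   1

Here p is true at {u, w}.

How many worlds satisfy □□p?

0

s: successors {s, t, u, v, x, y}; □p there: s:F, t:F, u:F, v:F, x:F, y:F. ✗
t: successors {t, v, w, x, y}; □p there: t:F, v:F, w:F, x:F, y:F. ✗
u: successors {s, t, u, v, x}; □p there: s:F, t:F, u:F, v:F, x:F. ✗
v: successors {s, t, v, w, x, y}; □p there: s:F, t:F, v:F, w:F, x:F, y:F. ✗
w: successors {s, t, v, w}; □p there: s:F, t:F, v:F, w:F. ✗
x: successors {s, t, u, x, y}; □p there: s:F, t:F, u:F, x:F, y:F. ✗
y: successors {t, u, v, w, x, y}; □p there: t:F, u:F, v:F, w:F, x:F, y:F. ✗
Satisfying worlds: ∅.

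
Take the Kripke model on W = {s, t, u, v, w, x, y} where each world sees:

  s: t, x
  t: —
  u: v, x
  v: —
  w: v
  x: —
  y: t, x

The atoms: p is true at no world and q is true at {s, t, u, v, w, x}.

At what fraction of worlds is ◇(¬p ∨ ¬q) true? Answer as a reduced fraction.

s: successors {t, x}; ¬p ∨ ¬q there: t:T, x:T. ✓
t: no successors, so ◇(¬p ∨ ¬q) fails. ✗
u: successors {v, x}; ¬p ∨ ¬q there: v:T, x:T. ✓
v: no successors, so ◇(¬p ∨ ¬q) fails. ✗
w: successors {v}; ¬p ∨ ¬q there: v:T. ✓
x: no successors, so ◇(¬p ∨ ¬q) fails. ✗
y: successors {t, x}; ¬p ∨ ¬q there: t:T, x:T. ✓
That's 4 of 7 worlds, so 4/7.

4/7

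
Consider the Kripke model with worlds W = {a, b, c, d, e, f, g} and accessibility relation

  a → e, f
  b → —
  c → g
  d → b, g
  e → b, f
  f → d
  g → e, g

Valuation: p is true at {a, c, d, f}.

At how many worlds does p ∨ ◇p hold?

a: p is T, ◇p is T. ✓
b: p is F, ◇p is F. ✗
c: p is T, ◇p is F. ✓
d: p is T, ◇p is F. ✓
e: p is F, ◇p is T. ✓
f: p is T, ◇p is T. ✓
g: p is F, ◇p is F. ✗
Satisfying worlds: {a, c, d, e, f}.

5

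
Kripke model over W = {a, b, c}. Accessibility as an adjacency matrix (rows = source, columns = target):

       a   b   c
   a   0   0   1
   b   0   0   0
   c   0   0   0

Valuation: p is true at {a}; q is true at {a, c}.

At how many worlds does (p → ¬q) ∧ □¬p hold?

2

a: p → ¬q is F, □¬p is T. ✗
b: p → ¬q is T, □¬p is T. ✓
c: p → ¬q is T, □¬p is T. ✓
Satisfying worlds: {b, c}.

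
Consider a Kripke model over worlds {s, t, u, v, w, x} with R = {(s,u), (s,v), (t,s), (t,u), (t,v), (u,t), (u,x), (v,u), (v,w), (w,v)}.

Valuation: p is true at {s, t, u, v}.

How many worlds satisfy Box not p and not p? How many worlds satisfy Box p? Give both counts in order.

For Box not p and not p:
s: Box not p is F, not p is F. ✗
t: Box not p is F, not p is F. ✗
u: Box not p is F, not p is F. ✗
v: Box not p is F, not p is F. ✗
w: Box not p is F, not p is T. ✗
x: Box not p is T, not p is T. ✓
— 1 world.
For Box p:
s: successors {u, v}; p there: u:T, v:T. ✓
t: successors {s, u, v}; p there: s:T, u:T, v:T. ✓
u: successors {t, x}; p there: t:T, x:F. ✗
v: successors {u, w}; p there: u:T, w:F. ✗
w: successors {v}; p there: v:T. ✓
x: no successors, so Box p holds vacuously. ✓
— 4 worlds.

1 and 4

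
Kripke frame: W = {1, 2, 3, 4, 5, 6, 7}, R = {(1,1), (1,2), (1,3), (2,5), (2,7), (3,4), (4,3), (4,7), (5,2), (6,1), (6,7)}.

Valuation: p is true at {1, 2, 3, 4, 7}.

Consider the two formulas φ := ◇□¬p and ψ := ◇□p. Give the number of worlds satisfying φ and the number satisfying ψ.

3 and 5

For ◇□¬p:
1: successors {1, 2, 3}; □¬p there: 1:F, 2:F, 3:F. ✗
2: successors {5, 7}; □¬p there: 5:F, 7:T. ✓
3: successors {4}; □¬p there: 4:F. ✗
4: successors {3, 7}; □¬p there: 3:F, 7:T. ✓
5: successors {2}; □¬p there: 2:F. ✗
6: successors {1, 7}; □¬p there: 1:F, 7:T. ✓
7: no successors, so ◇□¬p fails. ✗
— 3 worlds.
For ◇□p:
1: successors {1, 2, 3}; □p there: 1:T, 2:F, 3:T. ✓
2: successors {5, 7}; □p there: 5:T, 7:T. ✓
3: successors {4}; □p there: 4:T. ✓
4: successors {3, 7}; □p there: 3:T, 7:T. ✓
5: successors {2}; □p there: 2:F. ✗
6: successors {1, 7}; □p there: 1:T, 7:T. ✓
7: no successors, so ◇□p fails. ✗
— 5 worlds.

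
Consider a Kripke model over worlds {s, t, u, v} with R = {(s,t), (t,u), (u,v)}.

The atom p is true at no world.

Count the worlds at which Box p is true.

1

s: successors {t}; p there: t:F. ✗
t: successors {u}; p there: u:F. ✗
u: successors {v}; p there: v:F. ✗
v: no successors, so Box p holds vacuously. ✓
Satisfying worlds: {v}.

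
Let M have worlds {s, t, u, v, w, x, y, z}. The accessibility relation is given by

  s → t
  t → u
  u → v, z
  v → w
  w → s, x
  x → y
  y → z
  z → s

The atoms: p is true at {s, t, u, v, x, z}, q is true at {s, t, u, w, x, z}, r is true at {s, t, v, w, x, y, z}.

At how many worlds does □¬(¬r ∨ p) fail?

6

s: successors {t}; ¬(¬r ∨ p) there: t:F. ✗
t: successors {u}; ¬(¬r ∨ p) there: u:F. ✗
u: successors {v, z}; ¬(¬r ∨ p) there: v:F, z:F. ✗
v: successors {w}; ¬(¬r ∨ p) there: w:T. ✓
w: successors {s, x}; ¬(¬r ∨ p) there: s:F, x:F. ✗
x: successors {y}; ¬(¬r ∨ p) there: y:T. ✓
y: successors {z}; ¬(¬r ∨ p) there: z:F. ✗
z: successors {s}; ¬(¬r ∨ p) there: s:F. ✗
Satisfying worlds: {v, x}.
So □¬(¬r ∨ p) fails at the other 6 worlds.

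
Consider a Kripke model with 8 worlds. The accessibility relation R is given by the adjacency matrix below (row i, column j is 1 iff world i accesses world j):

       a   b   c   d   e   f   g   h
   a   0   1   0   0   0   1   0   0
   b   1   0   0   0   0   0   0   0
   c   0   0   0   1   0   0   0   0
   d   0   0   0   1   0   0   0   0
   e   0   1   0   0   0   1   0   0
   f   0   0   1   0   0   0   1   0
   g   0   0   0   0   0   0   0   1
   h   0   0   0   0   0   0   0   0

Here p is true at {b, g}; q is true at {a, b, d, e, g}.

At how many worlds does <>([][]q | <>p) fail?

1

a: successors {b, f}; [][]q | <>p there: b:F, f:T. ✓
b: successors {a}; [][]q | <>p there: a:T. ✓
c: successors {d}; [][]q | <>p there: d:T. ✓
d: successors {d}; [][]q | <>p there: d:T. ✓
e: successors {b, f}; [][]q | <>p there: b:F, f:T. ✓
f: successors {c, g}; [][]q | <>p there: c:T, g:T. ✓
g: successors {h}; [][]q | <>p there: h:T. ✓
h: no successors, so <>([][]q | <>p) fails. ✗
Satisfying worlds: {a, b, c, d, e, f, g}.
So <>([][]q | <>p) fails at the other 1 world.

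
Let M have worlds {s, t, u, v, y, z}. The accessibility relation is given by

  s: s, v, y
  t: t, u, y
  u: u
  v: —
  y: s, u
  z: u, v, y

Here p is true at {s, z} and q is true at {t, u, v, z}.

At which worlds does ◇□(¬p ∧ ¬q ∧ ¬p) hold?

s: successors {s, v, y}; □(¬p ∧ ¬q ∧ ¬p) there: s:F, v:T, y:F. ✓
t: successors {t, u, y}; □(¬p ∧ ¬q ∧ ¬p) there: t:F, u:F, y:F. ✗
u: successors {u}; □(¬p ∧ ¬q ∧ ¬p) there: u:F. ✗
v: no successors, so ◇□(¬p ∧ ¬q ∧ ¬p) fails. ✗
y: successors {s, u}; □(¬p ∧ ¬q ∧ ¬p) there: s:F, u:F. ✗
z: successors {u, v, y}; □(¬p ∧ ¬q ∧ ¬p) there: u:F, v:T, y:F. ✓

{s, z}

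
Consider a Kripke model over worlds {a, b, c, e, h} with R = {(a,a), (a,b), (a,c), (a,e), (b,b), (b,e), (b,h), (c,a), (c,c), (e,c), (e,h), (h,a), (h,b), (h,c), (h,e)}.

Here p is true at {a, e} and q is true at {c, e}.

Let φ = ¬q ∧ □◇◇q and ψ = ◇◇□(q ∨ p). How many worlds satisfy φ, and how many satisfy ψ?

For ¬q ∧ □◇◇q:
a: ¬q is T, □◇◇q is T. ✓
b: ¬q is T, □◇◇q is T. ✓
c: ¬q is F, □◇◇q is T. ✗
e: ¬q is F, □◇◇q is T. ✗
h: ¬q is T, □◇◇q is T. ✓
— 3 worlds.
For ◇◇□(q ∨ p):
a: successors {a, b, c, e}; ◇□(q ∨ p) there: a:T, b:F, c:T, e:T. ✓
b: successors {b, e, h}; ◇□(q ∨ p) there: b:F, e:T, h:T. ✓
c: successors {a, c}; ◇□(q ∨ p) there: a:T, c:T. ✓
e: successors {c, h}; ◇□(q ∨ p) there: c:T, h:T. ✓
h: successors {a, b, c, e}; ◇□(q ∨ p) there: a:T, b:F, c:T, e:T. ✓
— 5 worlds.

3 and 5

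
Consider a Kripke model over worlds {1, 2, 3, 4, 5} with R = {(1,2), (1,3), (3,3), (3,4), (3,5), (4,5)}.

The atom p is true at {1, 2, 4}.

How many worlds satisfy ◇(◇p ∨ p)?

1: successors {2, 3}; ◇p ∨ p there: 2:T, 3:T. ✓
2: no successors, so ◇(◇p ∨ p) fails. ✗
3: successors {3, 4, 5}; ◇p ∨ p there: 3:T, 4:T, 5:F. ✓
4: successors {5}; ◇p ∨ p there: 5:F. ✗
5: no successors, so ◇(◇p ∨ p) fails. ✗
Satisfying worlds: {1, 3}.

2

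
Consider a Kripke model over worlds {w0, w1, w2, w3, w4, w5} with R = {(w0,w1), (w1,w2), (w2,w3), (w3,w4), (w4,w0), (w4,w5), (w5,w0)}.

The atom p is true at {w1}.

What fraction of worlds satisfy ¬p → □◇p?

w0: ¬p is T, □◇p is F. ✗
w1: ¬p is F, □◇p is F. ✓
w2: ¬p is T, □◇p is F. ✗
w3: ¬p is T, □◇p is F. ✗
w4: ¬p is T, □◇p is F. ✗
w5: ¬p is T, □◇p is T. ✓
That's 2 of 6 worlds, so 2/6 = 1/3.

1/3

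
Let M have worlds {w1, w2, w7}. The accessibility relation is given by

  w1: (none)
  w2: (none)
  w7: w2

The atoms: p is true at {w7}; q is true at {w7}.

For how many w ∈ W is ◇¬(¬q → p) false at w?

w1: no successors, so ◇¬(¬q → p) fails. ✗
w2: no successors, so ◇¬(¬q → p) fails. ✗
w7: successors {w2}; ¬(¬q → p) there: w2:T. ✓
Satisfying worlds: {w7}.
So ◇¬(¬q → p) fails at the other 2 worlds.

2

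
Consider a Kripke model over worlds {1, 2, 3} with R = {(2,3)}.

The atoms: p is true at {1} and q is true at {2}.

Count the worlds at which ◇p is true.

0

1: no successors, so ◇p fails. ✗
2: successors {3}; p there: 3:F. ✗
3: no successors, so ◇p fails. ✗
Satisfying worlds: ∅.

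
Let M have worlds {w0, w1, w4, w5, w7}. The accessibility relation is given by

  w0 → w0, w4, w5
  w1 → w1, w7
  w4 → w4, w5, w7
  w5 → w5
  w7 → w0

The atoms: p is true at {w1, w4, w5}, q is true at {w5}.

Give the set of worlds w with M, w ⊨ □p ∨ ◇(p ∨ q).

{w0, w1, w4, w5}

w0: □p is F, ◇(p ∨ q) is T. ✓
w1: □p is F, ◇(p ∨ q) is T. ✓
w4: □p is F, ◇(p ∨ q) is T. ✓
w5: □p is T, ◇(p ∨ q) is T. ✓
w7: □p is F, ◇(p ∨ q) is F. ✗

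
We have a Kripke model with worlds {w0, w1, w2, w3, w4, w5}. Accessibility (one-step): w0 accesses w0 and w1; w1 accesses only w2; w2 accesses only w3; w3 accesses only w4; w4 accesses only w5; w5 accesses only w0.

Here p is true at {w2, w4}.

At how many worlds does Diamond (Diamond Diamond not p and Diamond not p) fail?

2

w0: successors {w0, w1}; Diamond Diamond not p and Diamond not p there: w0:T, w1:F. ✓
w1: successors {w2}; Diamond Diamond not p and Diamond not p there: w2:F. ✗
w2: successors {w3}; Diamond Diamond not p and Diamond not p there: w3:F. ✗
w3: successors {w4}; Diamond Diamond not p and Diamond not p there: w4:T. ✓
w4: successors {w5}; Diamond Diamond not p and Diamond not p there: w5:T. ✓
w5: successors {w0}; Diamond Diamond not p and Diamond not p there: w0:T. ✓
Satisfying worlds: {w0, w3, w4, w5}.
So Diamond (Diamond Diamond not p and Diamond not p) fails at the other 2 worlds.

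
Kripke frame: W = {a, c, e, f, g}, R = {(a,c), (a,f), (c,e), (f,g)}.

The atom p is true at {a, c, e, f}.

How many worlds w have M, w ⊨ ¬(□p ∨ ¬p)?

a: □p ∨ ¬p is T. ✗
c: □p ∨ ¬p is T. ✗
e: □p ∨ ¬p is T. ✗
f: □p ∨ ¬p is F. ✓
g: □p ∨ ¬p is T. ✗
Satisfying worlds: {f}.

1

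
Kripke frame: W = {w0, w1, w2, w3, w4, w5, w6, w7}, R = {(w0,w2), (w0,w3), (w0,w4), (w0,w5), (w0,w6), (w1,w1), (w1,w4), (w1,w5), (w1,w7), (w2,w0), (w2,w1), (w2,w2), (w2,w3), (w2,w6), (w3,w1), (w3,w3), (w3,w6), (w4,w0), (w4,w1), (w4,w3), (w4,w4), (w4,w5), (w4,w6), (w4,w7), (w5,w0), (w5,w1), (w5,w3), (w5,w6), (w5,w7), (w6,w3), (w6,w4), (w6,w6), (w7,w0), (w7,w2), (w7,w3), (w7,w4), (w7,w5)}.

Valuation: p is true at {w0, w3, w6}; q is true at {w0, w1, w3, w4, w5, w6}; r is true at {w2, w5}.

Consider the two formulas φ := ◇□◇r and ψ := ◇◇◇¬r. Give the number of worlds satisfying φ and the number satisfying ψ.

0 and 8

For ◇□◇r:
w0: successors {w2, w3, w4, w5, w6}; □◇r there: w2:F, w3:F, w4:F, w5:F, w6:F. ✗
w1: successors {w1, w4, w5, w7}; □◇r there: w1:F, w4:F, w5:F, w7:F. ✗
w2: successors {w0, w1, w2, w3, w6}; □◇r there: w0:F, w1:F, w2:F, w3:F, w6:F. ✗
w3: successors {w1, w3, w6}; □◇r there: w1:F, w3:F, w6:F. ✗
w4: successors {w0, w1, w3, w4, w5, w6, w7}; □◇r there: w0:F, w1:F, w3:F, w4:F, w5:F, w6:F, w7:F. ✗
w5: successors {w0, w1, w3, w6, w7}; □◇r there: w0:F, w1:F, w3:F, w6:F, w7:F. ✗
w6: successors {w3, w4, w6}; □◇r there: w3:F, w4:F, w6:F. ✗
w7: successors {w0, w2, w3, w4, w5}; □◇r there: w0:F, w2:F, w3:F, w4:F, w5:F. ✗
— 0 worlds.
For ◇◇◇¬r:
w0: successors {w2, w3, w4, w5, w6}; ◇◇¬r there: w2:T, w3:T, w4:T, w5:T, w6:T. ✓
w1: successors {w1, w4, w5, w7}; ◇◇¬r there: w1:T, w4:T, w5:T, w7:T. ✓
w2: successors {w0, w1, w2, w3, w6}; ◇◇¬r there: w0:T, w1:T, w2:T, w3:T, w6:T. ✓
w3: successors {w1, w3, w6}; ◇◇¬r there: w1:T, w3:T, w6:T. ✓
w4: successors {w0, w1, w3, w4, w5, w6, w7}; ◇◇¬r there: w0:T, w1:T, w3:T, w4:T, w5:T, w6:T, w7:T. ✓
w5: successors {w0, w1, w3, w6, w7}; ◇◇¬r there: w0:T, w1:T, w3:T, w6:T, w7:T. ✓
w6: successors {w3, w4, w6}; ◇◇¬r there: w3:T, w4:T, w6:T. ✓
w7: successors {w0, w2, w3, w4, w5}; ◇◇¬r there: w0:T, w2:T, w3:T, w4:T, w5:T. ✓
— 8 worlds.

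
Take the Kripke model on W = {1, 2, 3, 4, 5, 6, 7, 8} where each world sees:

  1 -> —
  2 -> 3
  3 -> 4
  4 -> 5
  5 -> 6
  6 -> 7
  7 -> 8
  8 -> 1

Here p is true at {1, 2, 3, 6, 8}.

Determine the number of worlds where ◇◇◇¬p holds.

1: no successors, so ◇◇◇¬p fails. ✗
2: successors {3}; ◇◇¬p there: 3:T. ✓
3: successors {4}; ◇◇¬p there: 4:F. ✗
4: successors {5}; ◇◇¬p there: 5:T. ✓
5: successors {6}; ◇◇¬p there: 6:F. ✗
6: successors {7}; ◇◇¬p there: 7:F. ✗
7: successors {8}; ◇◇¬p there: 8:F. ✗
8: successors {1}; ◇◇¬p there: 1:F. ✗
Satisfying worlds: {2, 4}.

2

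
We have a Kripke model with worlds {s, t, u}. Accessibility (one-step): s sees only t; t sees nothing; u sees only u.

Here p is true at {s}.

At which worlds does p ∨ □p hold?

{s, t}

s: p is T, □p is F. ✓
t: p is F, □p is T. ✓
u: p is F, □p is F. ✗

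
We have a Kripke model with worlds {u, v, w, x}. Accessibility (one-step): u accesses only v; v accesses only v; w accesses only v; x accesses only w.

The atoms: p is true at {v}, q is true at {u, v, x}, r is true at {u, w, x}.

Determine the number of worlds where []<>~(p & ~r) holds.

0

u: successors {v}; <>~(p & ~r) there: v:F. ✗
v: successors {v}; <>~(p & ~r) there: v:F. ✗
w: successors {v}; <>~(p & ~r) there: v:F. ✗
x: successors {w}; <>~(p & ~r) there: w:F. ✗
Satisfying worlds: ∅.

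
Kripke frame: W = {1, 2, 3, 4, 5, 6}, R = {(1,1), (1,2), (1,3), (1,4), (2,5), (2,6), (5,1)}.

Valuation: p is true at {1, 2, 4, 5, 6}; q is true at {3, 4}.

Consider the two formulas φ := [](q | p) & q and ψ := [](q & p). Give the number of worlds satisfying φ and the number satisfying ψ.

2 and 3

For [](q | p) & q:
1: [](q | p) is T, q is F. ✗
2: [](q | p) is T, q is F. ✗
3: [](q | p) is T, q is T. ✓
4: [](q | p) is T, q is T. ✓
5: [](q | p) is T, q is F. ✗
6: [](q | p) is T, q is F. ✗
— 2 worlds.
For [](q & p):
1: successors {1, 2, 3, 4}; q & p there: 1:F, 2:F, 3:F, 4:T. ✗
2: successors {5, 6}; q & p there: 5:F, 6:F. ✗
3: no successors, so [](q & p) holds vacuously. ✓
4: no successors, so [](q & p) holds vacuously. ✓
5: successors {1}; q & p there: 1:F. ✗
6: no successors, so [](q & p) holds vacuously. ✓
— 3 worlds.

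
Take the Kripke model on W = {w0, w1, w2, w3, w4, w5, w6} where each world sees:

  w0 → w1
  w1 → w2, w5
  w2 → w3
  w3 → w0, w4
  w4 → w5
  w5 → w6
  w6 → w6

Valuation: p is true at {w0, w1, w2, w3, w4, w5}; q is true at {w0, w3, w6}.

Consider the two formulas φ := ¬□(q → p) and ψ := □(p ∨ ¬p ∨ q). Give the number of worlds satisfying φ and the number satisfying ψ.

2 and 7

For ¬□(q → p):
w0: □(q → p) is T. ✗
w1: □(q → p) is T. ✗
w2: □(q → p) is T. ✗
w3: □(q → p) is T. ✗
w4: □(q → p) is T. ✗
w5: □(q → p) is F. ✓
w6: □(q → p) is F. ✓
— 2 worlds.
For □(p ∨ ¬p ∨ q):
w0: successors {w1}; p ∨ ¬p ∨ q there: w1:T. ✓
w1: successors {w2, w5}; p ∨ ¬p ∨ q there: w2:T, w5:T. ✓
w2: successors {w3}; p ∨ ¬p ∨ q there: w3:T. ✓
w3: successors {w0, w4}; p ∨ ¬p ∨ q there: w0:T, w4:T. ✓
w4: successors {w5}; p ∨ ¬p ∨ q there: w5:T. ✓
w5: successors {w6}; p ∨ ¬p ∨ q there: w6:T. ✓
w6: successors {w6}; p ∨ ¬p ∨ q there: w6:T. ✓
— 7 worlds.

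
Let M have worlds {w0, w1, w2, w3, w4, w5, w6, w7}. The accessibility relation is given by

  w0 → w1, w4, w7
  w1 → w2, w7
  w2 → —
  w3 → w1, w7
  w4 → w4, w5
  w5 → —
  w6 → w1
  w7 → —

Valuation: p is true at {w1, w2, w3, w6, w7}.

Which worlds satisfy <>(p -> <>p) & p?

w0: <>(p -> <>p) is T, p is F. ✗
w1: <>(p -> <>p) is F, p is T. ✗
w2: <>(p -> <>p) is F, p is T. ✗
w3: <>(p -> <>p) is T, p is T. ✓
w4: <>(p -> <>p) is T, p is F. ✗
w5: <>(p -> <>p) is F, p is F. ✗
w6: <>(p -> <>p) is T, p is T. ✓
w7: <>(p -> <>p) is F, p is T. ✗

{w3, w6}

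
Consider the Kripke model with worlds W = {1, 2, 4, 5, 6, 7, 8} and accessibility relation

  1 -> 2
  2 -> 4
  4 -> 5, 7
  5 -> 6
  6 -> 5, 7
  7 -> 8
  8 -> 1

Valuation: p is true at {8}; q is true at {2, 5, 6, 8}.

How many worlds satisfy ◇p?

1: successors {2}; p there: 2:F. ✗
2: successors {4}; p there: 4:F. ✗
4: successors {5, 7}; p there: 5:F, 7:F. ✗
5: successors {6}; p there: 6:F. ✗
6: successors {5, 7}; p there: 5:F, 7:F. ✗
7: successors {8}; p there: 8:T. ✓
8: successors {1}; p there: 1:F. ✗
Satisfying worlds: {7}.

1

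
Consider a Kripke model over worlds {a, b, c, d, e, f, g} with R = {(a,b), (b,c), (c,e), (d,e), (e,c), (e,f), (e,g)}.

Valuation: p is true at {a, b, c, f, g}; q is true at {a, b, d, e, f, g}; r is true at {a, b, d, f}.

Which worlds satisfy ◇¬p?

{c, d}

a: successors {b}; ¬p there: b:F. ✗
b: successors {c}; ¬p there: c:F. ✗
c: successors {e}; ¬p there: e:T. ✓
d: successors {e}; ¬p there: e:T. ✓
e: successors {c, f, g}; ¬p there: c:F, f:F, g:F. ✗
f: no successors, so ◇¬p fails. ✗
g: no successors, so ◇¬p fails. ✗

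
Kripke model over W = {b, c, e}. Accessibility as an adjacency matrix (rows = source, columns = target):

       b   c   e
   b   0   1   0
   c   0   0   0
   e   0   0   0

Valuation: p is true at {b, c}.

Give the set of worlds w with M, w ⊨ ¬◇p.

{c, e}

b: ◇p is T. ✗
c: ◇p is F. ✓
e: ◇p is F. ✓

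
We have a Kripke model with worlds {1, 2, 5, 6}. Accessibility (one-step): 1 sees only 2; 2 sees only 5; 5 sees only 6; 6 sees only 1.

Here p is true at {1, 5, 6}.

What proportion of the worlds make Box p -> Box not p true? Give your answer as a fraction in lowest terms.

1/4

1: Box p is F, Box not p is T. ✓
2: Box p is T, Box not p is F. ✗
5: Box p is T, Box not p is F. ✗
6: Box p is T, Box not p is F. ✗
That's 1 of 4 worlds, so 1/4.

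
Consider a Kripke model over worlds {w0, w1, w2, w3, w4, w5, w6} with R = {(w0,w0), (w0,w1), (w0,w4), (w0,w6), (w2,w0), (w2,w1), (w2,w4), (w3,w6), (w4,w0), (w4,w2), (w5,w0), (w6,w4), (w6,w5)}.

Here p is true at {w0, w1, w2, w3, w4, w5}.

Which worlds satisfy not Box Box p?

{w0, w2, w4, w5}

w0: Box Box p is F. ✓
w1: Box Box p is T. ✗
w2: Box Box p is F. ✓
w3: Box Box p is T. ✗
w4: Box Box p is F. ✓
w5: Box Box p is F. ✓
w6: Box Box p is T. ✗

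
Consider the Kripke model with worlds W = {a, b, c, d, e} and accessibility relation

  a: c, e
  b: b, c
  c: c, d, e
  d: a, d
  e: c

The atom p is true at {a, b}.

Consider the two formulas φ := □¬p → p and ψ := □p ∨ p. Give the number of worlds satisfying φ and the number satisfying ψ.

3 and 2

For □¬p → p:
a: □¬p is T, p is T. ✓
b: □¬p is F, p is T. ✓
c: □¬p is T, p is F. ✗
d: □¬p is F, p is F. ✓
e: □¬p is T, p is F. ✗
— 3 worlds.
For □p ∨ p:
a: □p is F, p is T. ✓
b: □p is F, p is T. ✓
c: □p is F, p is F. ✗
d: □p is F, p is F. ✗
e: □p is F, p is F. ✗
— 2 worlds.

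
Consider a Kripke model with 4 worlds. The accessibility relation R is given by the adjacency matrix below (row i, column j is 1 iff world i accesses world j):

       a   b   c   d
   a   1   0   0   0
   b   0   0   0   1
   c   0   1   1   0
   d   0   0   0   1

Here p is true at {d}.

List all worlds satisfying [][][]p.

a: successors {a}; [][]p there: a:F. ✗
b: successors {d}; [][]p there: d:T. ✓
c: successors {b, c}; [][]p there: b:T, c:F. ✗
d: successors {d}; [][]p there: d:T. ✓

{b, d}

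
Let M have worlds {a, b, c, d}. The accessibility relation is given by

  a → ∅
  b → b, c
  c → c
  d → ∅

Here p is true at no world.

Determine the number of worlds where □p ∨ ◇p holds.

2

a: □p is T, ◇p is F. ✓
b: □p is F, ◇p is F. ✗
c: □p is F, ◇p is F. ✗
d: □p is T, ◇p is F. ✓
Satisfying worlds: {a, d}.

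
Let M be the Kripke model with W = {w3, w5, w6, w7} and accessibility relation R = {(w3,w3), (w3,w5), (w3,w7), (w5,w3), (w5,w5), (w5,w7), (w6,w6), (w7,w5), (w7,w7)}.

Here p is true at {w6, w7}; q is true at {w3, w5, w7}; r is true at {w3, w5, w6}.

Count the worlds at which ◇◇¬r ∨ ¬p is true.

3

w3: ◇◇¬r is T, ¬p is T. ✓
w5: ◇◇¬r is T, ¬p is T. ✓
w6: ◇◇¬r is F, ¬p is F. ✗
w7: ◇◇¬r is T, ¬p is F. ✓
Satisfying worlds: {w3, w5, w7}.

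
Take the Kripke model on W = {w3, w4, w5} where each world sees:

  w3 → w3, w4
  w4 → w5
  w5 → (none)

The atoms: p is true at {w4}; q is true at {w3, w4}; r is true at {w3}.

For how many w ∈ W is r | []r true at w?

2

w3: r is T, []r is F. ✓
w4: r is F, []r is F. ✗
w5: r is F, []r is T. ✓
Satisfying worlds: {w3, w5}.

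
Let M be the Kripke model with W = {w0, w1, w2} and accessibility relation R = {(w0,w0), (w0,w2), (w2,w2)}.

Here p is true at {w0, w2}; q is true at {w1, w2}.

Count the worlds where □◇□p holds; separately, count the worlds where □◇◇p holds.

3 and 3

For □◇□p:
w0: successors {w0, w2}; ◇□p there: w0:T, w2:T. ✓
w1: no successors, so □◇□p holds vacuously. ✓
w2: successors {w2}; ◇□p there: w2:T. ✓
— 3 worlds.
For □◇◇p:
w0: successors {w0, w2}; ◇◇p there: w0:T, w2:T. ✓
w1: no successors, so □◇◇p holds vacuously. ✓
w2: successors {w2}; ◇◇p there: w2:T. ✓
— 3 worlds.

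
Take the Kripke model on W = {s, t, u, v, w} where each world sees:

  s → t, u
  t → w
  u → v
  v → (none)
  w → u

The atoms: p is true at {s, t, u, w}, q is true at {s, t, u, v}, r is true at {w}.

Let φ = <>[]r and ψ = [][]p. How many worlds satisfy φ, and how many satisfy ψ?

For <>[]r:
s: successors {t, u}; []r there: t:T, u:F. ✓
t: successors {w}; []r there: w:F. ✗
u: successors {v}; []r there: v:T. ✓
v: no successors, so <>[]r fails. ✗
w: successors {u}; []r there: u:F. ✗
— 2 worlds.
For [][]p:
s: successors {t, u}; []p there: t:T, u:F. ✗
t: successors {w}; []p there: w:T. ✓
u: successors {v}; []p there: v:T. ✓
v: no successors, so [][]p holds vacuously. ✓
w: successors {u}; []p there: u:F. ✗
— 3 worlds.

2 and 3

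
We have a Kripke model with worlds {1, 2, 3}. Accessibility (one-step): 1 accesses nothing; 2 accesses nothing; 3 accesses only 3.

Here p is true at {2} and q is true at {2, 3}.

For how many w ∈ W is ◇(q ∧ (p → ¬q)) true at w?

1: no successors, so ◇(q ∧ (p → ¬q)) fails. ✗
2: no successors, so ◇(q ∧ (p → ¬q)) fails. ✗
3: successors {3}; q ∧ (p → ¬q) there: 3:T. ✓
Satisfying worlds: {3}.

1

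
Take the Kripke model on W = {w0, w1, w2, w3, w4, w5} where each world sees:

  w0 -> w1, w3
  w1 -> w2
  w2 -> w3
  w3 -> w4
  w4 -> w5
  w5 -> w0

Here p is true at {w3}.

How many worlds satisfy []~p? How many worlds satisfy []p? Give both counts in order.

For []~p:
w0: successors {w1, w3}; ~p there: w1:T, w3:F. ✗
w1: successors {w2}; ~p there: w2:T. ✓
w2: successors {w3}; ~p there: w3:F. ✗
w3: successors {w4}; ~p there: w4:T. ✓
w4: successors {w5}; ~p there: w5:T. ✓
w5: successors {w0}; ~p there: w0:T. ✓
— 4 worlds.
For []p:
w0: successors {w1, w3}; p there: w1:F, w3:T. ✗
w1: successors {w2}; p there: w2:F. ✗
w2: successors {w3}; p there: w3:T. ✓
w3: successors {w4}; p there: w4:F. ✗
w4: successors {w5}; p there: w5:F. ✗
w5: successors {w0}; p there: w0:F. ✗
— 1 world.

4 and 1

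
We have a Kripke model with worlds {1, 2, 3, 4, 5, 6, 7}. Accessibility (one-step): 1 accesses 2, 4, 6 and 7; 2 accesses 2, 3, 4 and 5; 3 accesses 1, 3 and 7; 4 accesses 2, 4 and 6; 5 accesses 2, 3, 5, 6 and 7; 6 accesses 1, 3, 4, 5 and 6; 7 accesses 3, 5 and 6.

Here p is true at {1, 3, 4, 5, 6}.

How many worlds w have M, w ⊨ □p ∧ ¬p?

1

1: □p is F, ¬p is F. ✗
2: □p is F, ¬p is T. ✗
3: □p is F, ¬p is F. ✗
4: □p is F, ¬p is F. ✗
5: □p is F, ¬p is F. ✗
6: □p is T, ¬p is F. ✗
7: □p is T, ¬p is T. ✓
Satisfying worlds: {7}.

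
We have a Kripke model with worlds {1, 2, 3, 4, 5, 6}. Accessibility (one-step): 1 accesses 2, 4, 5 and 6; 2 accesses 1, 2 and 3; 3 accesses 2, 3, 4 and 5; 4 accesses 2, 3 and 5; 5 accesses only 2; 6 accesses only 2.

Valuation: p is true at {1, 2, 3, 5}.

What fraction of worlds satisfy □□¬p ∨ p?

2/3

1: □□¬p is F, p is T. ✓
2: □□¬p is F, p is T. ✓
3: □□¬p is F, p is T. ✓
4: □□¬p is F, p is F. ✗
5: □□¬p is F, p is T. ✓
6: □□¬p is F, p is F. ✗
That's 4 of 6 worlds, so 4/6 = 2/3.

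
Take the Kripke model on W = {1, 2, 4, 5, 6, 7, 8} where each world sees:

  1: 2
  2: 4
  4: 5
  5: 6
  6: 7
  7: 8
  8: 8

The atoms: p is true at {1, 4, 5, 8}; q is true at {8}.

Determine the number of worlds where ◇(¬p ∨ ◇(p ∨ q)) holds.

1: successors {2}; ¬p ∨ ◇(p ∨ q) there: 2:T. ✓
2: successors {4}; ¬p ∨ ◇(p ∨ q) there: 4:T. ✓
4: successors {5}; ¬p ∨ ◇(p ∨ q) there: 5:F. ✗
5: successors {6}; ¬p ∨ ◇(p ∨ q) there: 6:T. ✓
6: successors {7}; ¬p ∨ ◇(p ∨ q) there: 7:T. ✓
7: successors {8}; ¬p ∨ ◇(p ∨ q) there: 8:T. ✓
8: successors {8}; ¬p ∨ ◇(p ∨ q) there: 8:T. ✓
Satisfying worlds: {1, 2, 5, 6, 7, 8}.

6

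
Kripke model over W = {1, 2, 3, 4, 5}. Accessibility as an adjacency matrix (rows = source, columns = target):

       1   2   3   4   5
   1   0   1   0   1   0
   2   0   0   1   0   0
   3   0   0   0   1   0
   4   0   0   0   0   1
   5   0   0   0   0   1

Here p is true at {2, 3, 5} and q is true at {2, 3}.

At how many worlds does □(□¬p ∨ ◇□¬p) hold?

1

1: successors {2, 4}; □¬p ∨ ◇□¬p there: 2:T, 4:F. ✗
2: successors {3}; □¬p ∨ ◇□¬p there: 3:T. ✓
3: successors {4}; □¬p ∨ ◇□¬p there: 4:F. ✗
4: successors {5}; □¬p ∨ ◇□¬p there: 5:F. ✗
5: successors {5}; □¬p ∨ ◇□¬p there: 5:F. ✗
Satisfying worlds: {2}.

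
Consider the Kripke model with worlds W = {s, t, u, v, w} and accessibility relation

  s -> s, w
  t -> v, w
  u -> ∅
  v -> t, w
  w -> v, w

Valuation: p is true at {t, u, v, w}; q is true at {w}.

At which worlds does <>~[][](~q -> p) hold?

{s}

s: successors {s, w}; ~[][](~q -> p) there: s:T, w:F. ✓
t: successors {v, w}; ~[][](~q -> p) there: v:F, w:F. ✗
u: no successors, so <>~[][](~q -> p) fails. ✗
v: successors {t, w}; ~[][](~q -> p) there: t:F, w:F. ✗
w: successors {v, w}; ~[][](~q -> p) there: v:F, w:F. ✗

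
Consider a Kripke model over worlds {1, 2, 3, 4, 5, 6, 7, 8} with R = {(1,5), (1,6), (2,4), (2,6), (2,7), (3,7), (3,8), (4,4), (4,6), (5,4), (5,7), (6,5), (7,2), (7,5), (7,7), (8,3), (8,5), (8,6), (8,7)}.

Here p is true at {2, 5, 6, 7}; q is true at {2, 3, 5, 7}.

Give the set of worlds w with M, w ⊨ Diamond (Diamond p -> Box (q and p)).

{1, 2, 3, 4, 5, 7, 8}

1: successors {5, 6}; Diamond p -> Box (q and p) there: 5:F, 6:T. ✓
2: successors {4, 6, 7}; Diamond p -> Box (q and p) there: 4:F, 6:T, 7:T. ✓
3: successors {7, 8}; Diamond p -> Box (q and p) there: 7:T, 8:F. ✓
4: successors {4, 6}; Diamond p -> Box (q and p) there: 4:F, 6:T. ✓
5: successors {4, 7}; Diamond p -> Box (q and p) there: 4:F, 7:T. ✓
6: successors {5}; Diamond p -> Box (q and p) there: 5:F. ✗
7: successors {2, 5, 7}; Diamond p -> Box (q and p) there: 2:F, 5:F, 7:T. ✓
8: successors {3, 5, 6, 7}; Diamond p -> Box (q and p) there: 3:F, 5:F, 6:T, 7:T. ✓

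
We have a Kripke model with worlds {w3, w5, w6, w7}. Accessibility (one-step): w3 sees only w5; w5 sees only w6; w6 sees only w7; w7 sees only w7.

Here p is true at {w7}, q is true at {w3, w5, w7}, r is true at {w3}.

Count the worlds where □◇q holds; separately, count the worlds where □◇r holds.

3 and 0

For □◇q:
w3: successors {w5}; ◇q there: w5:F. ✗
w5: successors {w6}; ◇q there: w6:T. ✓
w6: successors {w7}; ◇q there: w7:T. ✓
w7: successors {w7}; ◇q there: w7:T. ✓
— 3 worlds.
For □◇r:
w3: successors {w5}; ◇r there: w5:F. ✗
w5: successors {w6}; ◇r there: w6:F. ✗
w6: successors {w7}; ◇r there: w7:F. ✗
w7: successors {w7}; ◇r there: w7:F. ✗
— 0 worlds.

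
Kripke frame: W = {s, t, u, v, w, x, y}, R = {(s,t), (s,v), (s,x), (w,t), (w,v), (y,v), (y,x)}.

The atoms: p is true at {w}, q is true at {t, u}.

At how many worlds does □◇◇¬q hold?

4

s: successors {t, v, x}; ◇◇¬q there: t:F, v:F, x:F. ✗
t: no successors, so □◇◇¬q holds vacuously. ✓
u: no successors, so □◇◇¬q holds vacuously. ✓
v: no successors, so □◇◇¬q holds vacuously. ✓
w: successors {t, v}; ◇◇¬q there: t:F, v:F. ✗
x: no successors, so □◇◇¬q holds vacuously. ✓
y: successors {v, x}; ◇◇¬q there: v:F, x:F. ✗
Satisfying worlds: {t, u, v, x}.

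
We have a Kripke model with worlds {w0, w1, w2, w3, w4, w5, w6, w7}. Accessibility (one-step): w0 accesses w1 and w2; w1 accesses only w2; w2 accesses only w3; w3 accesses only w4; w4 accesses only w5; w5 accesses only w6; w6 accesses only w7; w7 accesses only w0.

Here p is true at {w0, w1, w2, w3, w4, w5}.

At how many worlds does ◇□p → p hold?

w0: ◇□p is T, p is T. ✓
w1: ◇□p is T, p is T. ✓
w2: ◇□p is T, p is T. ✓
w3: ◇□p is T, p is T. ✓
w4: ◇□p is F, p is T. ✓
w5: ◇□p is F, p is T. ✓
w6: ◇□p is T, p is F. ✗
w7: ◇□p is T, p is F. ✗
Satisfying worlds: {w0, w1, w2, w3, w4, w5}.

6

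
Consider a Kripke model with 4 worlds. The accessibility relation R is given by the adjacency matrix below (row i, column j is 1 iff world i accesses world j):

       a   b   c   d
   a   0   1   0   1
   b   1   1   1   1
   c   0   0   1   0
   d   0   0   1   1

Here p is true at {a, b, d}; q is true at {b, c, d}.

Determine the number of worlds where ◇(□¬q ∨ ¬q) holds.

a: successors {b, d}; □¬q ∨ ¬q there: b:F, d:F. ✗
b: successors {a, b, c, d}; □¬q ∨ ¬q there: a:T, b:F, c:F, d:F. ✓
c: successors {c}; □¬q ∨ ¬q there: c:F. ✗
d: successors {c, d}; □¬q ∨ ¬q there: c:F, d:F. ✗
Satisfying worlds: {b}.

1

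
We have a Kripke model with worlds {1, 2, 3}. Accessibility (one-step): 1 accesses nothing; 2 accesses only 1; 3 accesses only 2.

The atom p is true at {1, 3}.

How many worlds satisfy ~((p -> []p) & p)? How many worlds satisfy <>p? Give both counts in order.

For ~((p -> []p) & p):
1: (p -> []p) & p is T. ✗
2: (p -> []p) & p is F. ✓
3: (p -> []p) & p is F. ✓
— 2 worlds.
For <>p:
1: no successors, so <>p fails. ✗
2: successors {1}; p there: 1:T. ✓
3: successors {2}; p there: 2:F. ✗
— 1 world.

2 and 1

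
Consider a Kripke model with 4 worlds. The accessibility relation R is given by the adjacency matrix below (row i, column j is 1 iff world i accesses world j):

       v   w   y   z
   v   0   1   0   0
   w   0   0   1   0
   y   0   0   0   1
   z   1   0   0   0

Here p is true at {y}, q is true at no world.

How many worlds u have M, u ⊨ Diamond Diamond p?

v: successors {w}; Diamond p there: w:T. ✓
w: successors {y}; Diamond p there: y:F. ✗
y: successors {z}; Diamond p there: z:F. ✗
z: successors {v}; Diamond p there: v:F. ✗
Satisfying worlds: {v}.

1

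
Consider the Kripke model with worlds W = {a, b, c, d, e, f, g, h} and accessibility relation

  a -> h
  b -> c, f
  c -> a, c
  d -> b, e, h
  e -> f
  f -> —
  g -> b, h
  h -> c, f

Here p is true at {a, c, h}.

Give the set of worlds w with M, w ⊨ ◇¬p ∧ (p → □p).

a: ◇¬p is F, p → □p is T. ✗
b: ◇¬p is T, p → □p is T. ✓
c: ◇¬p is F, p → □p is T. ✗
d: ◇¬p is T, p → □p is T. ✓
e: ◇¬p is T, p → □p is T. ✓
f: ◇¬p is F, p → □p is T. ✗
g: ◇¬p is T, p → □p is T. ✓
h: ◇¬p is T, p → □p is F. ✗

{b, d, e, g}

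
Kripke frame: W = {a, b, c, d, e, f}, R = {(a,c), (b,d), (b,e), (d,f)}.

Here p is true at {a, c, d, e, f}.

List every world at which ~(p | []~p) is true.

{b}

a: p | []~p is T. ✗
b: p | []~p is F. ✓
c: p | []~p is T. ✗
d: p | []~p is T. ✗
e: p | []~p is T. ✗
f: p | []~p is T. ✗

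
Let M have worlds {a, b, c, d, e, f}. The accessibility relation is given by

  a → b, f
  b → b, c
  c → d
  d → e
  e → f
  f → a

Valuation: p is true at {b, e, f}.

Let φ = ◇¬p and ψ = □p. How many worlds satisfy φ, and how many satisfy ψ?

3 and 3

For ◇¬p:
a: successors {b, f}; ¬p there: b:F, f:F. ✗
b: successors {b, c}; ¬p there: b:F, c:T. ✓
c: successors {d}; ¬p there: d:T. ✓
d: successors {e}; ¬p there: e:F. ✗
e: successors {f}; ¬p there: f:F. ✗
f: successors {a}; ¬p there: a:T. ✓
— 3 worlds.
For □p:
a: successors {b, f}; p there: b:T, f:T. ✓
b: successors {b, c}; p there: b:T, c:F. ✗
c: successors {d}; p there: d:F. ✗
d: successors {e}; p there: e:T. ✓
e: successors {f}; p there: f:T. ✓
f: successors {a}; p there: a:F. ✗
— 3 worlds.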